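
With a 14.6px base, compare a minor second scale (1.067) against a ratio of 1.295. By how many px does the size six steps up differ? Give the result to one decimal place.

47.3px

Minor second: 14.6 × 1.067⁶ = 21.545px
At 1.295: 14.6 × 1.295⁶ = 68.861px
Difference: 68.861 − 21.545 = 47.316px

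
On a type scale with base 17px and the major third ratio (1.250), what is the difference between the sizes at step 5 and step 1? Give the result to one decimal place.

30.6px

Step 1: 17.0 × 1.250 = 21.250px
Step 5: 17.0 × 1.250⁵ = 51.880px
Difference: 51.880 − 21.250 = 30.630px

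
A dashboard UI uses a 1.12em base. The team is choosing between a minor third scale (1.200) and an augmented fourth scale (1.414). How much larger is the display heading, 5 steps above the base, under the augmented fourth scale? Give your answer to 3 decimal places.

3.544em

Minor third: 1.12 × 1.200⁵ = 2.78692em
Augmented fourth: 1.12 × 1.414⁵ = 6.33089em
Difference: 6.33089 − 2.78692 = 3.54397em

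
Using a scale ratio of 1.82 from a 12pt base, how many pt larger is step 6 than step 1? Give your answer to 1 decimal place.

Step 1: 12.0 × 1.82 = 21.840pt
Step 6: 12.0 × 1.82⁶ = 436.124pt
Difference: 436.124 − 21.840 = 414.284pt

414.3pt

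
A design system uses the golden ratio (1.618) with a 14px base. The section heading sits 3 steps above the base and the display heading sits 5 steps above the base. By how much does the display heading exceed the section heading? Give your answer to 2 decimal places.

Step 3: 14.0 × 1.618³ = 59.3012px
Step 5: 14.0 × 1.618⁵ = 155.2461px
Difference: 155.2461 − 59.3012 = 95.9449px

95.94px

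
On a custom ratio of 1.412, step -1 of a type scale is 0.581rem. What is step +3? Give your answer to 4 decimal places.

2.3095rem

0.581 × 1.412⁴ = 0.581 × 3.97502 ≈ 2.3095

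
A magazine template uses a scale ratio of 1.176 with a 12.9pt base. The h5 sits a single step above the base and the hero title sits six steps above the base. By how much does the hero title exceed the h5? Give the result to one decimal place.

Step 1: 12.9 × 1.176 = 15.170pt
Step 6: 12.9 × 1.176⁶ = 34.122pt
Difference: 34.122 − 15.170 = 18.952pt

19.0pt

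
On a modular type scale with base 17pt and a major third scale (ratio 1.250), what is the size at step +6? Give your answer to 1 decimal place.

64.8pt

Each step on a modular scale multiplies by the ratio, so the size n steps from the base is base × ratioⁿ.
17.0 × 1.250⁶ = 17.0 × 3.81470 ≈ 64.85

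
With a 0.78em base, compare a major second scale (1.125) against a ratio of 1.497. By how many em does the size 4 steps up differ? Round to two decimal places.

Major second: 0.78 × 1.125⁴ = 1.2494em
At 1.497: 0.78 × 1.497⁴ = 3.9173em
Difference: 3.9173 − 1.2494 = 2.6679em

2.67em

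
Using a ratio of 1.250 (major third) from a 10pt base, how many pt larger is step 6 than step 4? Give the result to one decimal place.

13.7pt

Step 4: 10.0 × 1.250⁴ = 24.414pt
Step 6: 10.0 × 1.250⁶ = 38.147pt
Difference: 38.147 − 24.414 = 13.733pt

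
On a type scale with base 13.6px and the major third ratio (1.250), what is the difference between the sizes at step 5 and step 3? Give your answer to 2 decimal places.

Step 3: 13.6 × 1.250³ = 26.5625px
Step 5: 13.6 × 1.250⁵ = 41.5039px
Difference: 41.5039 − 26.5625 = 14.9414px

14.94px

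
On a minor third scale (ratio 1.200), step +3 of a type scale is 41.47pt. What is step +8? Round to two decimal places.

Moving from step +3 to step +8 is 5 steps up, so multiply by r⁵.
41.47 × 1.200⁵ = 41.47 × 2.48832 ≈ 103.191

103.19pt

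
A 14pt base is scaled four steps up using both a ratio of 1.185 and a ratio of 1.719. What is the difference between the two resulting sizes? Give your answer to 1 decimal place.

At 1.185: 14.0 × 1.185⁴ = 27.606pt
At 1.719: 14.0 × 1.719⁴ = 122.245pt
Difference: 122.245 − 27.606 = 94.639pt

94.6pt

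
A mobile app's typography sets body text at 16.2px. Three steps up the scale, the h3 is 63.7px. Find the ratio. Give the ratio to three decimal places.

r³ = 63.7 / 16.2, so r = (63.7/16.2)^(1/3).
r = 3.9321^(1/3) ≈ 1.5784

1.578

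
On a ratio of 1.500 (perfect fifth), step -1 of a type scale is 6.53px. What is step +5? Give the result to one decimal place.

6.53 × 1.500⁶ = 6.53 × 11.39062 ≈ 74.381

74.4px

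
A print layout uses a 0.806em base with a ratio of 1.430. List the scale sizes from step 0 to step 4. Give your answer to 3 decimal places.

Step 0: 0.806em
Step 1: 0.806 × 1.430 = 1.153
Step 2: 0.806 × 1.430² = 1.648
Step 3: 0.806 × 1.430³ = 2.357
Step 4: 0.806 × 1.430⁴ = 3.370

0.806em, 1.153em, 1.648em, 2.357em, 3.370em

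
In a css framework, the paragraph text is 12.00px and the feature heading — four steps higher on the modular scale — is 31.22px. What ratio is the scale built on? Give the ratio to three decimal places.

1.270

r⁴ = 31.22 / 12.00, so r = (31.22/12.00)^(1/4).
r = 2.6017^(1/4) ≈ 1.2700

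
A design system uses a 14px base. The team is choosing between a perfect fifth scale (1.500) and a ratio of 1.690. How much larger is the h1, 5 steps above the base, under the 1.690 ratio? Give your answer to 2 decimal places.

86.69px

Perfect fifth: 14.0 × 1.500⁵ = 106.3125px
At 1.690: 14.0 × 1.690⁵ = 193.0019px
Difference: 193.0019 − 106.3125 = 86.6894px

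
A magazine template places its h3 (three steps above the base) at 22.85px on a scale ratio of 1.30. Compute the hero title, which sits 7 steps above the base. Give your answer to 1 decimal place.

Moving from step +3 to step +7 is 4 steps up, so multiply by r⁴.
22.85 × 1.30⁴ = 22.85 × 2.85610 ≈ 65.262

65.3px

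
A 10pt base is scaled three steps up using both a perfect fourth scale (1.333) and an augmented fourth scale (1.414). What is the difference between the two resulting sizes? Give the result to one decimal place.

Perfect fourth: 10.0 × 1.333³ = 23.686pt
Augmented fourth: 10.0 × 1.414³ = 28.271pt
Difference: 28.271 − 23.686 = 4.585pt

4.6pt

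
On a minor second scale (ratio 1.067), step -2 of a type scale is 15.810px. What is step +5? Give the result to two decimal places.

15.810 × 1.067⁷ = 15.810 × 1.57453 ≈ 24.893

24.89px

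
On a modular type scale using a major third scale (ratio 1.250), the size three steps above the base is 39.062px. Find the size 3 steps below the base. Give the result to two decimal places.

39.062 ÷ 1.250⁶ = 39.062 ÷ 3.81470 ≈ 10.240

10.24px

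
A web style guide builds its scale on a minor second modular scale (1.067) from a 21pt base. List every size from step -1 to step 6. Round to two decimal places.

19.68pt, 21.00pt, 22.41pt, 23.91pt, 25.51pt, 27.22pt, 29.04pt, 30.99pt

Step -1: 21.0 ÷ 1.067 = 19.68
Step 0: 21pt
Step 1: 21.0 × 1.067 = 22.41
Step 2: 21.0 × 1.067² = 23.91
Step 3: 21.0 × 1.067³ = 25.51
Step 4: 21.0 × 1.067⁴ = 27.22
Step 5: 21.0 × 1.067⁵ = 29.04
Step 6: 21.0 × 1.067⁶ = 30.99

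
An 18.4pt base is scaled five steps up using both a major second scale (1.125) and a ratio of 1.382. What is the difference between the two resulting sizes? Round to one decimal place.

Major second: 18.4 × 1.125⁵ = 33.157pt
At 1.382: 18.4 × 1.382⁵ = 92.759pt
Difference: 92.759 − 33.157 = 59.602pt

59.6pt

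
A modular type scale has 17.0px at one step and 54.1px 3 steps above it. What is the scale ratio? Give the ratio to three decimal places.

The ratio satisfies 17.0 × r³ = 54.1, so r = (54.1 / 17.0)^(1/3).
r = 3.1824^(1/3) ≈ 1.4709

1.471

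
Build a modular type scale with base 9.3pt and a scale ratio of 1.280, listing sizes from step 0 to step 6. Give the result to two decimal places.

9.30pt, 11.90pt, 15.24pt, 19.50pt, 24.96pt, 31.95pt, 40.90pt

Step 0: 9.3pt
Step 1: 9.3 × 1.280 = 11.90
Step 2: 9.3 × 1.280² = 15.24
Step 3: 9.3 × 1.280³ = 19.50
Step 4: 9.3 × 1.280⁴ = 24.96
Step 5: 9.3 × 1.280⁵ = 31.95
Step 6: 9.3 × 1.280⁶ = 40.90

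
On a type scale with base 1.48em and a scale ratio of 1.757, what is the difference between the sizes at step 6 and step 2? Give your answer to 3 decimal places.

Step 2: 1.48 × 1.757² = 4.56883em
Step 6: 1.48 × 1.757⁶ = 43.54039em
Difference: 43.54039 − 4.56883 = 38.97156em

38.972em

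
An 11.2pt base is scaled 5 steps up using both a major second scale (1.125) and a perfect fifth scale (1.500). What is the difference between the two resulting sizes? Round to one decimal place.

64.9pt

Major second: 11.2 × 1.125⁵ = 20.183pt
Perfect fifth: 11.2 × 1.500⁵ = 85.050pt
Difference: 85.050 − 20.183 = 64.867pt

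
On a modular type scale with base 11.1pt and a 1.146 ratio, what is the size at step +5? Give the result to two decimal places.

A modular type scale is a geometric sequence: sizeₙ = base × rⁿ.
11.1 × 1.146⁵ = 11.1 × 1.97662 ≈ 21.94

21.94pt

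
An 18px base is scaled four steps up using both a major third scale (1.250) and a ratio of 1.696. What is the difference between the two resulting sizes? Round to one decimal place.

Major third: 18.0 × 1.250⁴ = 43.945px
At 1.696: 18.0 × 1.696⁴ = 148.928px
Difference: 148.928 − 43.945 = 104.983px

105.0px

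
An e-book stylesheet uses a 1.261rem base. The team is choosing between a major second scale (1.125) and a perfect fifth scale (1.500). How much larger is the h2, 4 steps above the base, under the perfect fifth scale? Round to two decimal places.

4.36rem

Major second: 1.261 × 1.125⁴ = 2.0199rem
Perfect fifth: 1.261 × 1.500⁴ = 6.3838rem
Difference: 6.3838 − 2.0199 = 4.3639rem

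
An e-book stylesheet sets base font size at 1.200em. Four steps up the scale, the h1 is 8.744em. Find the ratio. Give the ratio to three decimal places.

1.643

r⁴ = 8.744 / 1.200, so r = (8.744/1.200)^(1/4).
r = 7.2867^(1/4) ≈ 1.6430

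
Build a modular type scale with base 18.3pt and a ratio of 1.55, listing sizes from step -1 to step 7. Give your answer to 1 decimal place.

11.8pt, 18.3pt, 28.4pt, 44.0pt, 68.1pt, 105.6pt, 163.7pt, 253.8pt, 393.3pt

Step -1: 18.3 ÷ 1.55 = 11.8
Step 0: 18.3pt
Step 1: 18.3 × 1.55 = 28.4
Step 2: 18.3 × 1.55² = 44.0
Step 3: 18.3 × 1.55³ = 68.1
Step 4: 18.3 × 1.55⁴ = 105.6
Step 5: 18.3 × 1.55⁵ = 163.7
Step 6: 18.3 × 1.55⁶ = 253.8
Step 7: 18.3 × 1.55⁷ = 393.3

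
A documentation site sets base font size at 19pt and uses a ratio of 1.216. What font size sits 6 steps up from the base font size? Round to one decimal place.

19.0 × 1.216⁶ = 19.0 × 3.23297 ≈ 61.43

61.4pt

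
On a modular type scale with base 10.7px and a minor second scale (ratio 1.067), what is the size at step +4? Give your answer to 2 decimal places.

13.87px

A modular type scale is a geometric sequence: sizeₙ = base × rⁿ.
10.7 × 1.067⁴ = 10.7 × 1.29616 ≈ 13.87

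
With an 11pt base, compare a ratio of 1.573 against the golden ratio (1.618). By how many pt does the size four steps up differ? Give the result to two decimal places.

At 1.573: 11.0 × 1.573⁴ = 67.3453pt
Golden ratio: 11.0 × 1.618⁴ = 75.3888pt
Difference: 75.3888 − 67.3453 = 8.0435pt

8.04pt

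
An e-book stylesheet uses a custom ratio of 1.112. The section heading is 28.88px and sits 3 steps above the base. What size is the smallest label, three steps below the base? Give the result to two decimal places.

28.88 ÷ 1.112⁶ = 28.88 ÷ 1.89073 ≈ 15.275

15.27px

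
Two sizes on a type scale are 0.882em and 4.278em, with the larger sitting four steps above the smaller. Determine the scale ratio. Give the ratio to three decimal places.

1.484

The ratio satisfies 0.882 × r⁴ = 4.278, so r = (4.278 / 0.882)^(1/4).
r = 4.8503^(1/4) ≈ 1.4840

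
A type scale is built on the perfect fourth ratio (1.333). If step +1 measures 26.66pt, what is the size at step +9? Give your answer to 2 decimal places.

265.77pt

26.66 × 1.333⁸ = 26.66 × 9.96876 ≈ 265.767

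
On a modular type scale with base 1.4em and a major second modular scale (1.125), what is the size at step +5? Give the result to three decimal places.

2.523em

Each step on a modular scale multiplies by the ratio, so the size n steps from the base is base × ratioⁿ.
1.4 × 1.125⁵ = 1.4 × 1.80203 ≈ 2.523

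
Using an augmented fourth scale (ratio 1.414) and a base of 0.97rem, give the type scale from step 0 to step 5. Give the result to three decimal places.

Step 0: 0.97rem
Step 1: 0.97 × 1.414 = 1.372
Step 2: 0.97 × 1.414² = 1.939
Step 3: 0.97 × 1.414³ = 2.742
Step 4: 0.97 × 1.414⁴ = 3.878
Step 5: 0.97 × 1.414⁵ = 5.483

0.970rem, 1.372rem, 1.939rem, 2.742rem, 3.878rem, 5.483rem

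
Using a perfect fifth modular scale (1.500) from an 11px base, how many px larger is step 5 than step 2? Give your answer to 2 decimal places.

Step 2: 11.0 × 1.500² = 24.7500px
Step 5: 11.0 × 1.500⁵ = 83.5312px
Difference: 83.5312 − 24.7500 = 58.7812px

58.78px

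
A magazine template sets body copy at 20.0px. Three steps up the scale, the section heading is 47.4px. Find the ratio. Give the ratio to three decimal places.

r³ = 47.4 / 20.0, so r = (47.4/20.0)^(1/3).
r = 2.3700^(1/3) ≈ 1.3333

1.333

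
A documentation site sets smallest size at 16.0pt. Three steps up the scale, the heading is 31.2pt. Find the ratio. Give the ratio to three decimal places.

1.249

The ratio satisfies 16.0 × r³ = 31.2, so r = (31.2 / 16.0)^(1/3).
r = 1.9500^(1/3) ≈ 1.2493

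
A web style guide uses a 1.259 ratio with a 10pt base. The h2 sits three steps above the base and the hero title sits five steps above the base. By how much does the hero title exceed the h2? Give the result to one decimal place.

Step 3: 10.0 × 1.259³ = 19.956pt
Step 5: 10.0 × 1.259⁵ = 31.632pt
Difference: 31.632 − 19.956 = 11.676pt

11.7pt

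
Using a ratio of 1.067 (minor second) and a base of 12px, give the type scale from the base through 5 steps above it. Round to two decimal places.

Step 0: 12px
Step 1: 12.0 × 1.067 = 12.80
Step 2: 12.0 × 1.067² = 13.66
Step 3: 12.0 × 1.067³ = 14.58
Step 4: 12.0 × 1.067⁴ = 15.55
Step 5: 12.0 × 1.067⁵ = 16.60

12.00px, 12.80px, 13.66px, 14.58px, 15.55px, 16.60px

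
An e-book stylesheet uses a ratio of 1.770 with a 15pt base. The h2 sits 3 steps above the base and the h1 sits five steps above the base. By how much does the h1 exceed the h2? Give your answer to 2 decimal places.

Step 3: 15.0 × 1.770³ = 83.1785pt
Step 5: 15.0 × 1.770⁵ = 260.5899pt
Difference: 260.5899 − 83.1785 = 177.4114pt

177.41pt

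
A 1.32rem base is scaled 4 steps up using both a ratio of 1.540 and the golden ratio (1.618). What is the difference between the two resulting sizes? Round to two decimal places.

1.62rem

At 1.540: 1.32 × 1.540⁴ = 7.4243rem
Golden ratio: 1.32 × 1.618⁴ = 9.0467rem
Difference: 9.0467 − 7.4243 = 1.6224rem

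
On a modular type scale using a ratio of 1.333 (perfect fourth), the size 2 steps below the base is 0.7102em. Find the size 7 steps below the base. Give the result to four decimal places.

0.7102 ÷ 1.333⁵ = 0.7102 ÷ 4.20873 ≈ 0.1687

0.1687em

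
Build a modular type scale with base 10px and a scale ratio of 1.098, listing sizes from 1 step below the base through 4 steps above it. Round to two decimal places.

9.11px, 10.00px, 10.98px, 12.06px, 13.24px, 14.53px

Step -1: 10.0 ÷ 1.098 = 9.11
Step 0: 10px
Step 1: 10.0 × 1.098 = 10.98
Step 2: 10.0 × 1.098² = 12.06
Step 3: 10.0 × 1.098³ = 13.24
Step 4: 10.0 × 1.098⁴ = 14.53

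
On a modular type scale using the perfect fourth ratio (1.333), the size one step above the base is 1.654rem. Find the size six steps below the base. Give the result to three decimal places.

1.654 ÷ 1.333⁷ = 1.654 ÷ 7.47844 ≈ 0.221

0.221rem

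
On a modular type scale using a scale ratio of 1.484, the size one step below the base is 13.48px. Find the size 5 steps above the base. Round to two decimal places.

13.48 × 1.484⁶ = 13.48 × 10.68079 ≈ 143.977

143.98px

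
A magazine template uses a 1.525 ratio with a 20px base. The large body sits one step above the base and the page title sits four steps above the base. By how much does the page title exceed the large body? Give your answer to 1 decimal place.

Step 1: 20.0 × 1.525 = 30.500px
Step 4: 20.0 × 1.525⁴ = 108.171px
Difference: 108.171 − 30.500 = 77.671px

77.7px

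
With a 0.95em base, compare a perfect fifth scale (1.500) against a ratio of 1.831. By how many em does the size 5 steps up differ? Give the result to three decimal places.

Perfect fifth: 0.95 × 1.500⁵ = 7.21406em
At 1.831: 0.95 × 1.831⁵ = 19.55084em
Difference: 19.55084 − 7.21406 = 12.33678em

12.337em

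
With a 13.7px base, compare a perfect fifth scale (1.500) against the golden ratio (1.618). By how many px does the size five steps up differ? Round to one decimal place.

47.9px

Perfect fifth: 13.7 × 1.500⁵ = 104.034px
Golden ratio: 13.7 × 1.618⁵ = 151.919px
Difference: 151.919 − 104.034 = 47.885px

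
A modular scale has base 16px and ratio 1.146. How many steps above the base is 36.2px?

1.146ⁿ = 36.2 / 16 = 2.2625
n = ln(2.2625) / ln(1.146) = 0.8165 / 0.1363 ≈ 5.99

6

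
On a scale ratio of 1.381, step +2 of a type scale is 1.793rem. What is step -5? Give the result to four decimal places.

0.1872rem

1.793 ÷ 1.381⁷ = 1.793 ÷ 9.57978 ≈ 0.1872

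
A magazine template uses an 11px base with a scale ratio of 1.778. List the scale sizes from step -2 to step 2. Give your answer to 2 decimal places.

Step -2: 11.0 ÷ 1.778² = 3.48
Step -1: 11.0 ÷ 1.778 = 6.19
Step 0: 11px
Step 1: 11.0 × 1.778 = 19.56
Step 2: 11.0 × 1.778² = 34.77

3.48px, 6.19px, 11.00px, 19.56px, 34.77px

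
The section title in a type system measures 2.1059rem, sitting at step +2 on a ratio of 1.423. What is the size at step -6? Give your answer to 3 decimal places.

2.1059 ÷ 1.423⁸ = 2.1059 ÷ 16.81277 ≈ 0.125

0.125rem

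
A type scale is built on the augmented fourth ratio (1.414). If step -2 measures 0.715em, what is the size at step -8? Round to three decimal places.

0.089em

Moving from step -2 to step -8 is 6 steps down, so divide by r⁶.
0.715 ÷ 1.414⁶ = 0.715 ÷ 7.99275 ≈ 0.089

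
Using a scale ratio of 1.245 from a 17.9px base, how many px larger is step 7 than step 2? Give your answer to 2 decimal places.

55.25px

Step 2: 17.9 × 1.245² = 27.7454px
Step 7: 17.9 × 1.245⁷ = 82.9924px
Difference: 82.9924 − 27.7454 = 55.2470px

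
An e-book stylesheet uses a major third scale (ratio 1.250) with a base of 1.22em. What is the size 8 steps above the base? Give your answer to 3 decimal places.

7.272em

Each step on a modular scale multiplies by the ratio, so the size n steps from the base is base × ratioⁿ.
1.22 × 1.250⁸ = 1.22 × 5.96046 ≈ 7.272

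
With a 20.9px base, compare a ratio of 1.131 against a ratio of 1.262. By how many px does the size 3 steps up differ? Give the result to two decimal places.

11.77px

At 1.131: 20.9 × 1.131³ = 30.2367px
At 1.262: 20.9 × 1.262³ = 42.0073px
Difference: 42.0073 − 30.2367 = 11.7706px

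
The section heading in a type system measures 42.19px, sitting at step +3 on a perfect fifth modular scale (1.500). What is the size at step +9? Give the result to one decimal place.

42.19 × 1.500⁶ = 42.19 × 11.39062 ≈ 480.570

480.6px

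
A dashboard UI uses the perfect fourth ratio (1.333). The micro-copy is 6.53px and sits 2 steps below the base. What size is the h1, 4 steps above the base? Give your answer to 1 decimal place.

36.6px

Moving from step -2 to step +4 is 6 steps up, so multiply by r⁶.
6.53 × 1.333⁶ = 6.53 × 5.61023 ≈ 36.635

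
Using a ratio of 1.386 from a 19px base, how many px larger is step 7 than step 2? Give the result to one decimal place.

150.2px

Step 2: 19.0 × 1.386² = 36.499px
Step 7: 19.0 × 1.386⁷ = 186.679px
Difference: 186.679 − 36.499 = 150.180px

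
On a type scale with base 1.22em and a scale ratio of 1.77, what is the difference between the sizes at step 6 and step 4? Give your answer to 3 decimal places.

Step 4: 1.22 × 1.77⁴ = 11.97438em
Step 6: 1.22 × 1.77⁶ = 37.51452em
Difference: 37.51452 − 11.97438 = 25.54014em

25.540em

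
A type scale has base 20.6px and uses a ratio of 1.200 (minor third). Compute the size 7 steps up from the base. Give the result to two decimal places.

A modular type scale is a geometric sequence: sizeₙ = base × rⁿ.
20.6 × 1.200⁷ = 20.6 × 3.58318 ≈ 73.81

73.81px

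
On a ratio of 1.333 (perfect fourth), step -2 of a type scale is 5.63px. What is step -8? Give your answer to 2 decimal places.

5.63 ÷ 1.333⁶ = 5.63 ÷ 5.61023 ≈ 1.004

1.00px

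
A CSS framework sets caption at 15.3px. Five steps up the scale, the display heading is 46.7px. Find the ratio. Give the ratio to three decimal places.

r⁵ = 46.7 / 15.3, so r = (46.7/15.3)^(1/5).
r = 3.0523^(1/5) ≈ 1.2500

1.250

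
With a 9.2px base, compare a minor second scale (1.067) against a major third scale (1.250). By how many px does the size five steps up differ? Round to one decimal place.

15.4px

Minor second: 9.2 × 1.067⁵ = 12.724px
Major third: 9.2 × 1.250⁵ = 28.076px
Difference: 28.076 − 12.724 = 15.352px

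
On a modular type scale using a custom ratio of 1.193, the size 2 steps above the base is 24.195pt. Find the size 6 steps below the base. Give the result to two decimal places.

5.90pt

Moving from step +2 to step -6 is 8 steps down, so divide by r⁸.
24.195 ÷ 1.193⁸ = 24.195 ÷ 4.10321 ≈ 5.897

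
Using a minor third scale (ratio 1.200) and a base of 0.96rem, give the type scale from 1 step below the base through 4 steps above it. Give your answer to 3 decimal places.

0.800rem, 0.960rem, 1.152rem, 1.382rem, 1.659rem, 1.991rem

Step -1: 0.96 ÷ 1.200 = 0.800
Step 0: 0.96rem
Step 1: 0.96 × 1.200 = 1.152
Step 2: 0.96 × 1.200² = 1.382
Step 3: 0.96 × 1.200³ = 1.659
Step 4: 0.96 × 1.200⁴ = 1.991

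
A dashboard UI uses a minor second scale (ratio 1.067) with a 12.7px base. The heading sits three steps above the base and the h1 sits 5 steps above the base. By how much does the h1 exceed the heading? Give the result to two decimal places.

Step 3: 12.7 × 1.067³ = 15.4276px
Step 5: 12.7 × 1.067⁵ = 17.5641px
Difference: 17.5641 − 15.4276 = 2.1365px

2.14px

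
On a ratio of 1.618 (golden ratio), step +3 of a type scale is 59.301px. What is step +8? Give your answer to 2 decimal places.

657.59px

59.301 × 1.618⁵ = 59.301 × 11.08901 ≈ 657.589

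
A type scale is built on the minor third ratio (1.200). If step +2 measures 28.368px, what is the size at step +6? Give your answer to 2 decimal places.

28.368 × 1.200⁴ = 28.368 × 2.07360 ≈ 58.824

58.82px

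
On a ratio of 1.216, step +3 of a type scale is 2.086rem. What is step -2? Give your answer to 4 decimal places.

Moving from step +3 to step -2 is 5 steps down, so divide by r⁵.
2.086 ÷ 1.216⁵ = 2.086 ÷ 2.65869 ≈ 0.7846

0.7846rem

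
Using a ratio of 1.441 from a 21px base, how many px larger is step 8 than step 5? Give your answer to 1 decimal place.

259.9px

Step 5: 21.0 × 1.441⁵ = 130.479px
Step 8: 21.0 × 1.441⁸ = 390.419px
Difference: 390.419 − 130.479 = 259.940px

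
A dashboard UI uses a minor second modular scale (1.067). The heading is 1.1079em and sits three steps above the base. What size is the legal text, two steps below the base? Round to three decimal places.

The gap is -2 − (3) = -5 steps, so the factor is 1.067^-5.
1.1079 ÷ 1.067⁵ = 1.1079 ÷ 1.38300 ≈ 0.801

0.801em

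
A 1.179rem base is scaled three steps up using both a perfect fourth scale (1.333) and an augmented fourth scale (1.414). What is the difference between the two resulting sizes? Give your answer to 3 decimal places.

0.541rem

Perfect fourth: 1.179 × 1.333³ = 2.79257rem
Augmented fourth: 1.179 × 1.414³ = 3.33321rem
Difference: 3.33321 − 2.79257 = 0.54064rem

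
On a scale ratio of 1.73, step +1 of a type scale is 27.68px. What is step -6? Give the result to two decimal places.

0.60px

Moving from step +1 to step -6 is 7 steps down, so divide by r⁷.
27.68 ÷ 1.73⁷ = 27.68 ÷ 46.37914 ≈ 0.597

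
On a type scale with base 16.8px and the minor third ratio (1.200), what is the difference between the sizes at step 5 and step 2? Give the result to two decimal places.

Step 2: 16.8 × 1.200² = 24.1920px
Step 5: 16.8 × 1.200⁵ = 41.8038px
Difference: 41.8038 − 24.1920 = 17.6118px

17.61px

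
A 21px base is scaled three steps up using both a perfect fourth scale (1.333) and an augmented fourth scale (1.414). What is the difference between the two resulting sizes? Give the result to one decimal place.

Perfect fourth: 21.0 × 1.333³ = 49.740px
Augmented fourth: 21.0 × 1.414³ = 59.370px
Difference: 59.370 − 49.740 = 9.630px

9.6px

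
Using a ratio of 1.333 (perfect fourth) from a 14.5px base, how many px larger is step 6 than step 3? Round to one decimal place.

Step 3: 14.5 × 1.333³ = 34.345px
Step 6: 14.5 × 1.333⁶ = 81.348px
Difference: 81.348 − 34.345 = 47.003px

47.0px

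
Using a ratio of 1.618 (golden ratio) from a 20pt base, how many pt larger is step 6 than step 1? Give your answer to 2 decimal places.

326.48pt

Step 1: 20.0 × 1.618 = 32.3600pt
Step 6: 20.0 × 1.618⁶ = 358.8402pt
Difference: 358.8402 − 32.3600 = 326.4802pt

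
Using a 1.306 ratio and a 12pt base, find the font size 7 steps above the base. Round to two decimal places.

Each step on a modular scale multiplies by the ratio, so the size n steps from the base is base × ratioⁿ.
12.0 × 1.306⁷ = 12.0 × 6.48041 ≈ 77.76

77.76pt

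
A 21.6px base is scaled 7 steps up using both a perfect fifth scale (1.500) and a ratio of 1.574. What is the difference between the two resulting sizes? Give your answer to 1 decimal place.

Perfect fifth: 21.6 × 1.500⁷ = 369.056px
At 1.574: 21.6 × 1.574⁷ = 516.996px
Difference: 516.996 − 369.056 = 147.940px

147.9px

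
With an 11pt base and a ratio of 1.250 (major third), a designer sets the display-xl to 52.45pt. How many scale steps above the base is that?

7

1.250ⁿ = 52.45 / 11 = 4.7682
n = ln(4.7682) / ln(1.250) = 1.5620 / 0.2231 ≈ 7.00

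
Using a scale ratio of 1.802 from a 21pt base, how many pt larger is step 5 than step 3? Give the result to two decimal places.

Step 3: 21.0 × 1.802³ = 122.8807pt
Step 5: 21.0 × 1.802⁵ = 399.0187pt
Difference: 399.0187 − 122.8807 = 276.1380pt

276.14pt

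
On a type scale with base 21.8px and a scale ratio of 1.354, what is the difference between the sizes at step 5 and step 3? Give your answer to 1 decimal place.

45.1px

Step 3: 21.8 × 1.354³ = 54.114px
Step 5: 21.8 × 1.354⁵ = 99.209px
Difference: 99.209 − 54.114 = 45.095px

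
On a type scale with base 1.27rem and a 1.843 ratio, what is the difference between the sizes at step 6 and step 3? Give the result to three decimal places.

41.818rem

Step 3: 1.27 × 1.843³ = 7.95023rem
Step 6: 1.27 × 1.843⁶ = 49.76864rem
Difference: 49.76864 − 7.95023 = 41.81841rem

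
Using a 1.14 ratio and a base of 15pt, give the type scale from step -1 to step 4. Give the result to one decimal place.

Step -1: 15.0 ÷ 1.14 = 13.2
Step 0: 15pt
Step 1: 15.0 × 1.14 = 17.1
Step 2: 15.0 × 1.14² = 19.5
Step 3: 15.0 × 1.14³ = 22.2
Step 4: 15.0 × 1.14⁴ = 25.3

13.2pt, 15.0pt, 17.1pt, 19.5pt, 22.2pt, 25.3pt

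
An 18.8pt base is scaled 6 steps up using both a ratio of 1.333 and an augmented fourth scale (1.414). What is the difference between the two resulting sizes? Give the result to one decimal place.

44.8pt

At 1.333: 18.8 × 1.333⁶ = 105.472pt
Augmented fourth: 18.8 × 1.414⁶ = 150.264pt
Difference: 150.264 − 105.472 = 44.792pt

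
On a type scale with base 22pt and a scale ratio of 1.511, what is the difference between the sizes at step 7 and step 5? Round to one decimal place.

Step 5: 22.0 × 1.511⁵ = 173.279pt
Step 7: 22.0 × 1.511⁷ = 395.616pt
Difference: 395.616 − 173.279 = 222.337pt

222.3pt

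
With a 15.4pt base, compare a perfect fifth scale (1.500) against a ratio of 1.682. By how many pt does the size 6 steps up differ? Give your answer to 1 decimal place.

173.3pt

Perfect fifth: 15.4 × 1.500⁶ = 175.416pt
At 1.682: 15.4 × 1.682⁶ = 348.720pt
Difference: 348.720 − 175.416 = 173.304pt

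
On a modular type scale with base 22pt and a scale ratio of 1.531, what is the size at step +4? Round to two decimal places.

22.0 × 1.531⁴ = 22.0 × 5.49415 ≈ 120.87

120.87pt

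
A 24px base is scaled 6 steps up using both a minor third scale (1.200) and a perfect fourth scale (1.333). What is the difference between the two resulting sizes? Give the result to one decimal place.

63.0px

Minor third: 24.0 × 1.200⁶ = 71.664px
Perfect fourth: 24.0 × 1.333⁶ = 134.646px
Difference: 134.646 − 71.664 = 62.982px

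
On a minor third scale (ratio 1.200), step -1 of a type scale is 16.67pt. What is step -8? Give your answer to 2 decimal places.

16.67 ÷ 1.200⁷ = 16.67 ÷ 3.58318 ≈ 4.652

4.65pt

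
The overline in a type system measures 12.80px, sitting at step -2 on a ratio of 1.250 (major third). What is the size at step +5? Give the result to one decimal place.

61.0px

The gap is 5 − (-2) = 7 steps, so the factor is 1.250^7.
12.80 × 1.250⁷ = 12.80 × 4.76837 ≈ 61.035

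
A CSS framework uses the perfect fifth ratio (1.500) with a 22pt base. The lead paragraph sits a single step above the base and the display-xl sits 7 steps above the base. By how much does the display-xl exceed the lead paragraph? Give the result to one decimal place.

342.9pt

Step 1: 22.0 × 1.500 = 33.000pt
Step 7: 22.0 × 1.500⁷ = 375.891pt
Difference: 375.891 − 33.000 = 342.891pt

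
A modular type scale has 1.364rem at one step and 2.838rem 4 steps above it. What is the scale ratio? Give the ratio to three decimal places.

The ratio satisfies 1.364 × r⁴ = 2.838, so r = (2.838 / 1.364)^(1/4).
r = 2.0806^(1/4) ≈ 1.2010

1.201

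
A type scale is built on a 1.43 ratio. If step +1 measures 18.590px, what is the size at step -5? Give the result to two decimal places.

2.17px

18.590 ÷ 1.43⁶ = 18.590 ÷ 8.55099 ≈ 2.174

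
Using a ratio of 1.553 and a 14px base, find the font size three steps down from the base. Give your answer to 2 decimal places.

3.74px

14.0 ÷ 1.553³ = 14.0 ÷ 3.74554 ≈ 3.74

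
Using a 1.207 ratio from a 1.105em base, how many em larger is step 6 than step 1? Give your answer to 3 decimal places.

2.083em

Step 1: 1.105 × 1.207 = 1.33374em
Step 6: 1.105 × 1.207⁶ = 3.41669em
Difference: 3.41669 − 1.33374 = 2.08295em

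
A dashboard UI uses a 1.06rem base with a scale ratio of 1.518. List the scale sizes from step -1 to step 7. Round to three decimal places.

0.698rem, 1.060rem, 1.609rem, 2.443rem, 3.708rem, 5.629rem, 8.544rem, 12.970rem, 19.688rem

Step -1: 1.06 ÷ 1.518 = 0.698
Step 0: 1.06rem
Step 1: 1.06 × 1.518 = 1.609
Step 2: 1.06 × 1.518² = 2.443
Step 3: 1.06 × 1.518³ = 3.708
Step 4: 1.06 × 1.518⁴ = 5.629
Step 5: 1.06 × 1.518⁵ = 8.544
Step 6: 1.06 × 1.518⁶ = 12.970
Step 7: 1.06 × 1.518⁷ = 19.688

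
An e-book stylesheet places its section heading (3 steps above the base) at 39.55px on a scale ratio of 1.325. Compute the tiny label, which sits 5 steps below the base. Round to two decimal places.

Moving from step +3 to step -5 is 8 steps down, so divide by r⁸.
39.55 ÷ 1.325⁸ = 39.55 ÷ 9.50007 ≈ 4.163

4.16px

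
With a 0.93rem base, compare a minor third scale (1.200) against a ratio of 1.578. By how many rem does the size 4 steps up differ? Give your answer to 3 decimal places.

3.838rem

Minor third: 0.93 × 1.200⁴ = 1.92845rem
At 1.578: 0.93 × 1.578⁴ = 5.76648rem
Difference: 5.76648 − 1.92845 = 3.83803rem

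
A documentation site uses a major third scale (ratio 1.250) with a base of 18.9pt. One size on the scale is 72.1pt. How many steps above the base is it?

1.250ⁿ = 72.1 / 18.9 = 3.8148
n = ln(3.8148) / ln(1.250) = 1.3389 / 0.2231 ≈ 6.00

6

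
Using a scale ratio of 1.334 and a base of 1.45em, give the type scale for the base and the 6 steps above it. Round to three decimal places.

Step 0: 1.45em
Step 1: 1.45 × 1.334 = 1.934
Step 2: 1.45 × 1.334² = 2.580
Step 3: 1.45 × 1.334³ = 3.442
Step 4: 1.45 × 1.334⁴ = 4.592
Step 5: 1.45 × 1.334⁵ = 6.126
Step 6: 1.45 × 1.334⁶ = 8.172

1.450em, 1.934em, 2.580em, 3.442em, 4.592em, 6.126em, 8.172em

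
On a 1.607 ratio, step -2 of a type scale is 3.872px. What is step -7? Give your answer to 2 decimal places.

Moving from step -2 to step -7 is 5 steps down, so divide by r⁵.
3.872 ÷ 1.607⁵ = 3.872 ÷ 10.71715 ≈ 0.361

0.36px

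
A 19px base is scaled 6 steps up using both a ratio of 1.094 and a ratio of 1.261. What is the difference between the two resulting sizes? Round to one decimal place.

43.8px

At 1.094: 19.0 × 1.094⁶ = 32.573px
At 1.261: 19.0 × 1.261⁶ = 76.391px
Difference: 76.391 − 32.573 = 43.818px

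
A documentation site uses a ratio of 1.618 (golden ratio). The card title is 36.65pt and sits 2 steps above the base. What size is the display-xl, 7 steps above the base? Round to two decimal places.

The gap is 7 − (2) = 5 steps, so the factor is 1.618^5.
36.65 × 1.618⁵ = 36.65 × 11.08901 ≈ 406.412

406.41pt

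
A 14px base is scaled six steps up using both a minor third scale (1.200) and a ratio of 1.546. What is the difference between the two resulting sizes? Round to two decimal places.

Minor third: 14.0 × 1.200⁶ = 41.8038px
At 1.546: 14.0 × 1.546⁶ = 191.1547px
Difference: 191.1547 − 41.8038 = 149.3509px

149.35px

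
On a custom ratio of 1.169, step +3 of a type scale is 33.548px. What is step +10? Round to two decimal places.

100.08px

33.548 × 1.169⁷ = 33.548 × 2.98333 ≈ 100.085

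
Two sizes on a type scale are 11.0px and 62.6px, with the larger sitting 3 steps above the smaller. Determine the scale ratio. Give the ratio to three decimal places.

1.785

The ratio satisfies 11.0 × r³ = 62.6, so r = (62.6 / 11.0)^(1/3).
r = 5.6909^(1/3) ≈ 1.7854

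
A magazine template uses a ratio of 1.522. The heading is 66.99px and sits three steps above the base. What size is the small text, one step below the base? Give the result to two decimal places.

12.48px

The gap is -1 − (3) = -4 steps, so the factor is 1.522^-4.
66.99 ÷ 1.522⁴ = 66.99 ÷ 5.36610 ≈ 12.484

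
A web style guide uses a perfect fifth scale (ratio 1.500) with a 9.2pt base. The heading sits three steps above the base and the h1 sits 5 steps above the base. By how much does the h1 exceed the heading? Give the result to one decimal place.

Step 3: 9.2 × 1.500³ = 31.050pt
Step 5: 9.2 × 1.500⁵ = 69.862pt
Difference: 69.862 − 31.050 = 38.812pt

38.8pt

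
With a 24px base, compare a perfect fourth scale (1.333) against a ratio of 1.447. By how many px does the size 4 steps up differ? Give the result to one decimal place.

Perfect fourth: 24.0 × 1.333⁴ = 75.776px
At 1.447: 24.0 × 1.447⁴ = 105.217px
Difference: 105.217 − 75.776 = 29.441px

29.4px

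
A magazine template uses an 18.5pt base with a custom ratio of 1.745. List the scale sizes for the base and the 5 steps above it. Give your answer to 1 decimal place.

Step 0: 18.5pt
Step 1: 18.5 × 1.745 = 32.3
Step 2: 18.5 × 1.745² = 56.3
Step 3: 18.5 × 1.745³ = 98.3
Step 4: 18.5 × 1.745⁴ = 171.5
Step 5: 18.5 × 1.745⁵ = 299.3

18.5pt, 32.3pt, 56.3pt, 98.3pt, 171.5pt, 299.3pt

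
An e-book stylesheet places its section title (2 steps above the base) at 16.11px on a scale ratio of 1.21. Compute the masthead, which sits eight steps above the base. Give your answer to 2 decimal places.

50.56px

Moving from step +2 to step +8 is 6 steps up, so multiply by r⁶.
16.11 × 1.21⁶ = 16.11 × 3.13843 ≈ 50.560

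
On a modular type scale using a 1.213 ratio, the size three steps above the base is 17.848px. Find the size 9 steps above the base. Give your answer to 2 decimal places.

56.85px

17.848 × 1.213⁶ = 17.848 × 3.18541 ≈ 56.853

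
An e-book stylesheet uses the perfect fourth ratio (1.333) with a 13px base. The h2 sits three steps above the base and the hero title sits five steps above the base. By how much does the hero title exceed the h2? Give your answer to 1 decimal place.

23.9px

Step 3: 13.0 × 1.333³ = 30.792px
Step 5: 13.0 × 1.333⁵ = 54.713px
Difference: 54.713 − 30.792 = 23.921px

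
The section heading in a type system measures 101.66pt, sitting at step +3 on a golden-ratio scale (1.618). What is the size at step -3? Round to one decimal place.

5.7pt

Moving from step +3 to step -3 is 6 steps down, so divide by r⁶.
101.66 ÷ 1.618⁶ = 101.66 ÷ 17.94201 ≈ 5.666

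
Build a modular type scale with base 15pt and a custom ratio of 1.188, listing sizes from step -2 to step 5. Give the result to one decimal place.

Step -2: 15.0 ÷ 1.188² = 10.6
Step -1: 15.0 ÷ 1.188 = 12.6
Step 0: 15pt
Step 1: 15.0 × 1.188 = 17.8
Step 2: 15.0 × 1.188² = 21.2
Step 3: 15.0 × 1.188³ = 25.2
Step 4: 15.0 × 1.188⁴ = 29.9
Step 5: 15.0 × 1.188⁵ = 35.5

10.6pt, 12.6pt, 15.0pt, 17.8pt, 21.2pt, 25.2pt, 29.9pt, 35.5pt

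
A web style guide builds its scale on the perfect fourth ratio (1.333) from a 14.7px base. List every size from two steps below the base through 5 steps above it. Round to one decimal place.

Step -2: 14.7 ÷ 1.333² = 8.3
Step -1: 14.7 ÷ 1.333 = 11.0
Step 0: 14.7px
Step 1: 14.7 × 1.333 = 19.6
Step 2: 14.7 × 1.333² = 26.1
Step 3: 14.7 × 1.333³ = 34.8
Step 4: 14.7 × 1.333⁴ = 46.4
Step 5: 14.7 × 1.333⁵ = 61.9

8.3px, 11.0px, 14.7px, 19.6px, 26.1px, 34.8px, 46.4px, 61.9px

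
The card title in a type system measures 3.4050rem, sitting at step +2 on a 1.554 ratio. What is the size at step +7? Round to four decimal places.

30.8583rem

Moving from step +2 to step +7 is 5 steps up, so multiply by r⁵.
3.4050 × 1.554⁵ = 3.4050 × 9.06265 ≈ 30.8583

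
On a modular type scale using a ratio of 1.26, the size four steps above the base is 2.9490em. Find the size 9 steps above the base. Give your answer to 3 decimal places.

9.365em

The gap is 9 − (4) = 5 steps, so the factor is 1.26^5.
2.9490 × 1.26⁵ = 2.9490 × 3.17580 ≈ 9.365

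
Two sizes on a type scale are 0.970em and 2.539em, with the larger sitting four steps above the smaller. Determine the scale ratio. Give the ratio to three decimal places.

1.272

r⁴ = 2.539 / 0.970, so r = (2.539/0.970)^(1/4).
r = 2.6175^(1/4) ≈ 1.2720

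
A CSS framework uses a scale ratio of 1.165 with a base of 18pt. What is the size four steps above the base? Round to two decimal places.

33.16pt

18.0 × 1.165⁴ = 18.0 × 1.84206 ≈ 33.16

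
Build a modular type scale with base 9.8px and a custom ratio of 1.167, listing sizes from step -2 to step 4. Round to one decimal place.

7.2px, 8.4px, 9.8px, 11.4px, 13.3px, 15.6px, 18.2px

Step -2: 9.8 ÷ 1.167² = 7.2
Step -1: 9.8 ÷ 1.167 = 8.4
Step 0: 9.8px
Step 1: 9.8 × 1.167 = 11.4
Step 2: 9.8 × 1.167² = 13.3
Step 3: 9.8 × 1.167³ = 15.6
Step 4: 9.8 × 1.167⁴ = 18.2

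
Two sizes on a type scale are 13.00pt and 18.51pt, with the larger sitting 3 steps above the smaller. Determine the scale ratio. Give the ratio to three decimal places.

1.125

r³ = 18.51 / 13.00, so r = (18.51/13.00)^(1/3).
r = 1.4238^(1/3) ≈ 1.1250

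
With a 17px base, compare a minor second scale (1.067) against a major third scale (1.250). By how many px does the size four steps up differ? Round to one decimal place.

19.5px

Minor second: 17.0 × 1.067⁴ = 22.035px
Major third: 17.0 × 1.250⁴ = 41.504px
Difference: 41.504 − 22.035 = 19.469px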